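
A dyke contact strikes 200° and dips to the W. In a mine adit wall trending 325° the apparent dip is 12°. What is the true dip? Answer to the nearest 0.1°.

14.5°

The section is 55° from the strike.
tan δ = tan α / sin β = tan 12° / sin 55° = 0.2126 / 0.8192 = 0.2595
true dip = arctan 0.2595 = 14.55°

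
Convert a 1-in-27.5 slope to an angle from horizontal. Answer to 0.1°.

tan θ = 1/27.5 = 0.0364
θ = arctan(0.0364) = 2.08°

2.1°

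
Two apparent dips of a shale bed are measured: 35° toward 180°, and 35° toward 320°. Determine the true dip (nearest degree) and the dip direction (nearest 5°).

true dip 64°, dip direction 250°

The two traces are lines in the plane: v₁ = (sin 180°·cos 35°, cos 180°·cos 35°, −sin 35°), v₂ = (sin 320°·cos 35°, cos 320°·cos 35°, −sin 35°).
The plane normal is n = v₁ × v₂ ∝ (-0.830, -0.302, 0.431).
True dip = arccos(n_z / |n|) = arccos(0.4389) = 64.0°.
Dip direction = atan2(-0.830, -0.302) = 250° (azimuth of n's horizontal projection).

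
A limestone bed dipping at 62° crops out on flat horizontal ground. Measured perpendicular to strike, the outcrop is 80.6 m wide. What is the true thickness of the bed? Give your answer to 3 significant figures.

True thickness t = w · sin(dip) = 80.6 × sin 62°
t = 80.6 × 0.8829 = 71.166 m

71.2 m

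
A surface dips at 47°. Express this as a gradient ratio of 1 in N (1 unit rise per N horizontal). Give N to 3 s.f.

1 in 0.933

1 : N means tan θ = 1/N, so N = 1/tan 47° = 1/1.0724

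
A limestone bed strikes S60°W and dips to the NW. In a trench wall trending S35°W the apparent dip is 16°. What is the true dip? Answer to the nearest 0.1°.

β = acute angle between strike S60°W and section S35°W = 25°.
tan δ = tan α / sin β = tan 16° / sin 25° = 0.2867 / 0.4226 = 0.6785
true dip = arctan 0.6785 = 34.16°

34.2°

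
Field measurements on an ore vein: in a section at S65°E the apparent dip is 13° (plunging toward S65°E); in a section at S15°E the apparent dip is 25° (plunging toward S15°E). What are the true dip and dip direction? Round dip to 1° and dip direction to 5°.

Each apparent-dip line lies in the plane. As unit vectors (x east, y north, z up), v₁ plunges 13°→S65°E and v₂ plunges 25°→S15°E.
The plane normal is n = v₁ × v₂ ∝ (0.023, -0.320, 0.676).
True dip = arccos(n_z / |n|) = arccos(0.9033) = 25.4°.
Dip direction = atan2(0.023, -0.320) = 176° (azimuth of n's horizontal projection).

true dip 25°, dip direction 175°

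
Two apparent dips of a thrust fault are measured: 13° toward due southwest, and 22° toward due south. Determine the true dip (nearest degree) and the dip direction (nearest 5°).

true dip 22°, dip direction 170°

Represent each trace as a vector plunging at its apparent dip toward its trend (east-north-up frame): v₁ = (-0.689, -0.689, -0.225), v₂ = (0.000, -0.927, -0.375).
Cross product v₁ × v₂ gives the pole to the plane: n ∝ (0.050, -0.258, 0.639).
Dip δ = arctan(|n_h|/n_z) = arctan(0.263/0.639) = 22.4°.
Dip direction = atan2(0.050, -0.258) = 169° (azimuth of n's horizontal projection).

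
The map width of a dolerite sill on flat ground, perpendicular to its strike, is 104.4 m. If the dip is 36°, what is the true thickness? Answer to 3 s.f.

61.4 m

True thickness t = w · sin(dip) = 104.4 × sin 36°
t = 104.4 × 0.5878 = 61.365 m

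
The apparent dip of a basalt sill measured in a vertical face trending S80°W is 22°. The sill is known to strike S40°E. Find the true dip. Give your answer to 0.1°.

25.0°

The section is 60° from the strike.
tan δ = tan α / sin β = tan 22° / sin 60° = 0.4040 / 0.8660 = 0.4665
δ = arctan(0.4665) = 25.01°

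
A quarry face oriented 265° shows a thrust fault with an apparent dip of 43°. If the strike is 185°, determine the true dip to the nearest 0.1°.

43.4°

β = acute angle between strike 185° and section 265° = 80°.
tan δ = tan α / sin β = tan 43° / sin 80° = 0.9325 / 0.9848 = 0.9469
true dip = arctan 0.9469 = 43.44°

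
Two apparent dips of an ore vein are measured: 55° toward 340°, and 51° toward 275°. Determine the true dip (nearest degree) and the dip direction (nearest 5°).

true dip 58°, dip direction 315°

Each apparent-dip line lies in the plane. As unit vectors (x east, y north, z up), v₁ plunges 55°→340° and v₂ plunges 51°→275°.
Cross product v₁ × v₂ gives the pole to the plane: n ∝ (-0.374, 0.361, 0.327).
tan δ = √(n_x²+n_y²)/n_z = 0.520/0.327, so δ = 57.8°.
The horizontal component of n points toward azimuth atan2(n_x, n_y) = 314°, the dip direction.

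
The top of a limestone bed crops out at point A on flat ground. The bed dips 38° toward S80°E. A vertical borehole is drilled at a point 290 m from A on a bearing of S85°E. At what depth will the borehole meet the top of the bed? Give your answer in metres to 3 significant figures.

The hole lies 5° from the dip direction, so the down-dip offset is 290 × cos 5° = 288.90 m.
Depth = down-dip offset × tan(dip) = 288.90 × tan 38° = 288.90 × 0.7813
Depth = 225.71 m

226 m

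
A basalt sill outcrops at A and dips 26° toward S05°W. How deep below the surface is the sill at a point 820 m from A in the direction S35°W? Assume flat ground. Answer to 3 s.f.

346 m

The hole lies 30° from the dip direction, so the down-dip offset is 820 × cos 30° = 710.14 m.
Depth = down-dip offset × tan(dip) = 710.14 × tan 26° = 710.14 × 0.4877
Depth = 346.36 m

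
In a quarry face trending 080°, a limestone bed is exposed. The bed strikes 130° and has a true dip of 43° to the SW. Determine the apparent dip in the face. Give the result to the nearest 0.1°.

The strike is 130° and the section trends 080°; the acute angle between them is β = 50°.
tan(apparent dip) = tan 43° · sin 50° = 0.7143
apparent dip = arctan 0.7143 = 35.54°

35.5°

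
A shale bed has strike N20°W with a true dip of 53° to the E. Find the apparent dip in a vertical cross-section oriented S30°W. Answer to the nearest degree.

45°

The strike is N20°W and the section trends S30°W; the acute angle between them is β = 50°.
tan α = tan 53° × sin 50° = 1.3270 × 0.7660 = 1.0166
apparent dip = arctan 1.0166 = 45.47°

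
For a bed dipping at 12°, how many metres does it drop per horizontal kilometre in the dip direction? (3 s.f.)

213 m

drop per km = 1000 × tan 12° = 1000 × 0.2126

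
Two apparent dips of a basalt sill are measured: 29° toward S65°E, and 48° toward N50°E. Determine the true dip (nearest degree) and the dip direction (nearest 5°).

Represent each trace as a vector plunging at its apparent dip toward its trend (east-north-up frame): v₁ = (0.793, -0.370, -0.485), v₂ = (0.513, 0.430, -0.743).
Cross product v₁ × v₂ gives the pole to the plane: n ∝ (0.483, 0.341, 0.530).
Dip δ = arctan(|n_h|/n_z) = arctan(0.591/0.530) = 48.1°.
Dip direction = atan2(0.483, 0.341) = 55° (azimuth of n's horizontal projection).

true dip 48°, dip direction 055°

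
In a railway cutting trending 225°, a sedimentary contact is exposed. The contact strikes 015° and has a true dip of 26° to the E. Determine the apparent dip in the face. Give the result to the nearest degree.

14°

Angle between strike (015°) and section (225°): β = 30°.
tan(apparent dip) = tan 26° · sin 30° = 0.2439
α = arctan(0.2439) = 13.71°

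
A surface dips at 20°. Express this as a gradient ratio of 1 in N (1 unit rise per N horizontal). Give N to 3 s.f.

1 : N means tan θ = 1/N, so N = 1/tan 20° = 1/0.3640

1 in 2.75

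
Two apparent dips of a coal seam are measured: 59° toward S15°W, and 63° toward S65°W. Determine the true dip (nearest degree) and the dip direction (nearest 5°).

The two traces are lines in the plane: v₁ = (sin 195°·cos 59°, cos 195°·cos 59°, −sin 59°), v₂ = (sin 245°·cos 63°, cos 245°·cos 63°, −sin 63°).
Cross product v₁ × v₂ gives the pole to the plane: n ∝ (-0.279, -0.234, 0.179).
tan δ = √(n_x²+n_y²)/n_z = 0.364/0.179, so δ = 63.8°.
Dip direction = atan2(-0.279, -0.234) = 230° (azimuth of n's horizontal projection).

true dip 64°, dip direction 230°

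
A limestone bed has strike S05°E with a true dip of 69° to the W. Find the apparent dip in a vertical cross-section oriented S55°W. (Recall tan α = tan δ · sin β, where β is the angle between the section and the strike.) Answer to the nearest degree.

The section lies 60° from the strike.
tan α = tan 69° × sin 60° = 2.6051 × 0.8660 = 2.2561
apparent dip = arctan 2.2561 = 66.09°

66°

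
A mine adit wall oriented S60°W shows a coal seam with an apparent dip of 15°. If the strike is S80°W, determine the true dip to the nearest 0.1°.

β = acute angle between strike S80°W and section S60°W = 20°.
tan(true dip) = tan 15° / sin 20° = 0.7834
true dip = arctan 0.7834 = 38.08°

38.1°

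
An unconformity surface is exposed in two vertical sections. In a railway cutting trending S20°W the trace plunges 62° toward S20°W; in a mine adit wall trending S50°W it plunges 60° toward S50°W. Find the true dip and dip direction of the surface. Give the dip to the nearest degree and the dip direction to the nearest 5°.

The two traces are lines in the plane: v₁ = (sin 200°·cos 62°, cos 200°·cos 62°, −sin 62°), v₂ = (sin 230°·cos 60°, cos 230°·cos 60°, −sin 60°).
The plane normal is n = v₁ × v₂ ∝ (-0.098, -0.199, 0.117).
tan δ = √(n_x²+n_y²)/n_z = 0.222/0.117, so δ = 62.1°.
Dip direction = azimuth of (n_x, n_y) = atan2(-0.098, -0.199) = 206°.

true dip 62°, dip direction 205°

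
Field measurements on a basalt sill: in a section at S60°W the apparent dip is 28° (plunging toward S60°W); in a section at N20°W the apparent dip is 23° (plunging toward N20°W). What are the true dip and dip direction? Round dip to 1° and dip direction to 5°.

Each apparent-dip line lies in the plane. As unit vectors (x east, y north, z up), v₁ plunges 28°→S60°W and v₂ plunges 23°→N20°W.
The plane normal is n = v₁ × v₂ ∝ (-0.579, 0.151, 0.800).
tan δ = √(n_x²+n_y²)/n_z = 0.598/0.800, so δ = 36.8°.
The horizontal component of n points toward azimuth atan2(n_x, n_y) = 285°, the dip direction.

true dip 37°, dip direction 285°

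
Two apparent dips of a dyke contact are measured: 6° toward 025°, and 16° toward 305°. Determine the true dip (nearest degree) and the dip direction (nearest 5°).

The two traces are lines in the plane: v₁ = (sin 25°·cos 6°, cos 25°·cos 6°, −sin 6°), v₂ = (sin 305°·cos 16°, cos 305°·cos 16°, −sin 16°).
n = v₁ × v₂ = (-0.191, 0.198, 0.941) (taken with n_z > 0).
True dip = arccos(n_z / |n|) = arccos(0.9599) = 16.3°.
Dip direction = azimuth of (n_x, n_y) = atan2(-0.191, 0.198) = 316°.

true dip 16°, dip direction 315°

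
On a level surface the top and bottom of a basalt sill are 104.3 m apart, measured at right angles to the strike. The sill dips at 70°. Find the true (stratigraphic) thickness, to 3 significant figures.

98.0 m

True thickness t = w · sin(dip) = 104.3 × sin 70°
t = 104.3 × 0.9397 = 98.010 m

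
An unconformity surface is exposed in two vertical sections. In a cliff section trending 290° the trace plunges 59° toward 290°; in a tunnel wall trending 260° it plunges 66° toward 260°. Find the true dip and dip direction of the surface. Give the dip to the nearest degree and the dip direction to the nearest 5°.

Represent each trace as a vector plunging at its apparent dip toward its trend (east-north-up frame): v₁ = (-0.484, 0.176, -0.857), v₂ = (-0.401, -0.071, -0.914).
Cross product v₁ × v₂ gives the pole to the plane: n ∝ (-0.221, -0.099, 0.105).
Dip δ = arctan(|n_h|/n_z) = arctan(0.243/0.105) = 66.6°.
Dip direction = azimuth of (n_x, n_y) = atan2(-0.221, -0.099) = 246°.

true dip 67°, dip direction 245°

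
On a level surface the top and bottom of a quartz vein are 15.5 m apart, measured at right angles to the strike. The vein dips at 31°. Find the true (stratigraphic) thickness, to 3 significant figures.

7.98 m

True thickness t = w · sin(dip) = 15.5 × sin 31°
t = 15.5 × 0.5150 = 7.983 m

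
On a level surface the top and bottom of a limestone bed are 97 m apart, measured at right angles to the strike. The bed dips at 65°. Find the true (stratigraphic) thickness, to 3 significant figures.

87.9 m

True thickness t = w · sin(dip) = 97 × sin 65°
t = 97 × 0.9063 = 87.912 m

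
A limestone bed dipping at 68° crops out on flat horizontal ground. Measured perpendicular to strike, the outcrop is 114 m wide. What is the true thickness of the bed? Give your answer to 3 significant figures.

106 m

True thickness t = w · sin(dip) = 114 × sin 68°
t = 114 × 0.9272 = 105.699 m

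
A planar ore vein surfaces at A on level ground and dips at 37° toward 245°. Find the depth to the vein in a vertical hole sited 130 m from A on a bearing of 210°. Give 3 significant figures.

The hole lies 35° from the dip direction, so the down-dip offset is 130 × cos 35° = 106.49 m.
Depth = down-dip offset × tan(dip) = 106.49 × tan 37° = 106.49 × 0.7536
Depth = 80.25 m

80.2 m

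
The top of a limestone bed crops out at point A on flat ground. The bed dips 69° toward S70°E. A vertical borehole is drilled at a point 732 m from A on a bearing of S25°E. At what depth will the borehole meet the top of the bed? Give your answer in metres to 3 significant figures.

1350 m

The hole lies 45° from the dip direction, so the down-dip offset is 732 × cos 45° = 517.60 m.
Depth = down-dip offset × tan(dip) = 517.60 × tan 69° = 517.60 × 2.6051
Depth = 1348.40 m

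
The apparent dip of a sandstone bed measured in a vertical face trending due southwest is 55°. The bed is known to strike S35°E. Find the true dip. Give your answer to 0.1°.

β = acute angle between strike S35°E and section due southwest = 80°.
tan(true dip) = tan 55° / sin 80° = 1.4502
true dip = arctan 1.4502 = 55.41°

55.4°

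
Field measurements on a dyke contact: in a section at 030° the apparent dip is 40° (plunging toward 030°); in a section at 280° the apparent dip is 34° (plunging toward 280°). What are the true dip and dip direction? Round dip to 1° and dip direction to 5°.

Represent each trace as a vector plunging at its apparent dip toward its trend (east-north-up frame): v₁ = (0.383, 0.663, -0.643), v₂ = (-0.816, 0.144, -0.559).
n = v₁ × v₂ = (-0.278, 0.739, 0.597) (taken with n_z > 0).
Dip δ = arctan(|n_h|/n_z) = arctan(0.790/0.597) = 52.9°.
Dip direction = atan2(-0.278, 0.739) = 339° (azimuth of n's horizontal projection).

true dip 53°, dip direction 340°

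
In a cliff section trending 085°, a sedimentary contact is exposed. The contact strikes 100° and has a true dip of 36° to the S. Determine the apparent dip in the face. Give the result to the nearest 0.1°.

The section lies 15° from the strike.
tan(apparent dip) = tan 36° · sin 15° = 0.1880
apparent dip = arctan 0.1880 = 10.65°

10.6°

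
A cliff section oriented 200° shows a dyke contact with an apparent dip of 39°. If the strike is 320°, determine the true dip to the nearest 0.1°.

β = acute angle between strike 320° and section 200° = 60°.
tan(true dip) = tan 39° / sin 60° = 0.9351
δ = arctan(0.9351) = 43.08°

43.1°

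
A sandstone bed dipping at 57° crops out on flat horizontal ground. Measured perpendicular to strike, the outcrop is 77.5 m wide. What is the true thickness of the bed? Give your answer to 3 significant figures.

65.0 m

True thickness t = w · sin(dip) = 77.5 × sin 57°
t = 77.5 × 0.8387 = 64.997 m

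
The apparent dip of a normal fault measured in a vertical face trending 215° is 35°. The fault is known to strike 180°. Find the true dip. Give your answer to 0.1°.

50.7°

β = acute angle between strike 180° and section 215° = 35°.
tan δ = tan α / sin β = tan 35° / sin 35° = 0.7002 / 0.5736 = 1.2208
true dip = arctan 1.2208 = 50.68°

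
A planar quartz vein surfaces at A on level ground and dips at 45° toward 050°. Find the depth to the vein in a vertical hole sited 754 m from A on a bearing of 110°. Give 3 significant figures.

The hole lies 60° from the dip direction, so the down-dip offset is 754 × cos 60° = 377.00 m.
Depth = down-dip offset × tan(dip) = 377.00 × tan 45° = 377.00 × 1.0000
Depth = 377.00 m

377 m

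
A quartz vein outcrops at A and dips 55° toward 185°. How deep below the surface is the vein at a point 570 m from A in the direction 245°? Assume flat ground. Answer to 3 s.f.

The hole lies 60° from the dip direction, so the down-dip offset is 570 × cos 60° = 285.00 m.
Depth = down-dip offset × tan(dip) = 285.00 × tan 55° = 285.00 × 1.4281
Depth = 407.02 m

407 m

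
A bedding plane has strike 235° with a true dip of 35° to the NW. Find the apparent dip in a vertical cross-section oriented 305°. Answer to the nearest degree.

33°

The strike is 235° and the section trends 305°; the acute angle between them is β = 70°.
tan α = tan 35° × sin 70° = 0.7002 × 0.9397 = 0.6580
apparent dip = arctan 0.6580 = 33.34°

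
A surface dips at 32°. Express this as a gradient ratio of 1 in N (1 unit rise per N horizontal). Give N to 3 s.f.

1 in 1.60

1 : N means tan θ = 1/N, so N = 1/tan 32° = 1/0.6249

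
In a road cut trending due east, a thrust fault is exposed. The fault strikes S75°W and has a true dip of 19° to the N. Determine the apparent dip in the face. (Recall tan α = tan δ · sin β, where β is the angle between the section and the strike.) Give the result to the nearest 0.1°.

5.1°

The section lies 15° from the strike.
tan(apparent dip) = tan 19° · sin 15° = 0.0891
apparent dip = arctan 0.0891 = 5.09°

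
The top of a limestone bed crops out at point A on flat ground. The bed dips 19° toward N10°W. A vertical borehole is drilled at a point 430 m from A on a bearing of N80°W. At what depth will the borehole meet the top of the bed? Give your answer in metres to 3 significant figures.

50.6 m

The hole lies 70° from the dip direction, so the down-dip offset is 430 × cos 70° = 147.07 m.
Depth = down-dip offset × tan(dip) = 147.07 × tan 19° = 147.07 × 0.3443
Depth = 50.64 m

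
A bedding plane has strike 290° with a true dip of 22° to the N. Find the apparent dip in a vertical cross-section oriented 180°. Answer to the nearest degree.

Angle between strike (290°) and section (180°): β = 70°.
tan α = tan 22° × sin 70° = 0.4040 × 0.9397 = 0.3797
α = arctan(0.3797) = 20.79°

21°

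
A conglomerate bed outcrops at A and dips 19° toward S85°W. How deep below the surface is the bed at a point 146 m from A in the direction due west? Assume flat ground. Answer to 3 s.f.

50.1 m

The hole lies 5° from the dip direction, so the down-dip offset is 146 × cos 5° = 145.44 m.
Depth = down-dip offset × tan(dip) = 145.44 × tan 19° = 145.44 × 0.3443
Depth = 50.08 m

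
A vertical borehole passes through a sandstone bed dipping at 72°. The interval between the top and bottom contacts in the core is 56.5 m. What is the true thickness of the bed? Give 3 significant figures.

True thickness t = h · cos(dip) = 56.5 × cos 72°
t = 56.5 × 0.3090 = 17.459 m

17.5 m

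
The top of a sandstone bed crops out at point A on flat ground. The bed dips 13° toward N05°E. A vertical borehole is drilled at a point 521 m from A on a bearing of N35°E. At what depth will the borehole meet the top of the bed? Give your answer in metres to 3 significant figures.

The hole lies 30° from the dip direction, so the down-dip offset is 521 × cos 30° = 451.20 m.
Depth = down-dip offset × tan(dip) = 451.20 × tan 13° = 451.20 × 0.2309
Depth = 104.17 m

104 m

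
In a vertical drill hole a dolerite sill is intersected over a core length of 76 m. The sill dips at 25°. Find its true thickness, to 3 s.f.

True thickness t = h · cos(dip) = 76 × cos 25°
t = 76 × 0.9063 = 68.879 m

68.9 m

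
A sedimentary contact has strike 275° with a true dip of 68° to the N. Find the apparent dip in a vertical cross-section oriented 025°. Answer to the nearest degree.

67°

The strike is 275° and the section trends 025°; the acute angle between them is β = 70°.
tan α = tan 68° × sin 70° = 2.4751 × 0.9397 = 2.3258
α = arctan(2.3258) = 66.73°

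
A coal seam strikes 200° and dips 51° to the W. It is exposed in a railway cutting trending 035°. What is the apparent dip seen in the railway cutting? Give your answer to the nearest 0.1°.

Angle between strike (200°) and section (035°): β = 15°.
tan α = tan 51° × sin 15° = 1.2349 × 0.2588 = 0.3196
apparent dip = arctan 0.3196 = 17.72°

17.7°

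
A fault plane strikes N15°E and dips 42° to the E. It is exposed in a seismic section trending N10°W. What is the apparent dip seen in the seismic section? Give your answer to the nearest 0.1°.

20.8°

Angle between strike (N15°E) and section (N10°W): β = 25°.
tan(apparent dip) = tan 42° · sin 25° = 0.3805
apparent dip = arctan 0.3805 = 20.83°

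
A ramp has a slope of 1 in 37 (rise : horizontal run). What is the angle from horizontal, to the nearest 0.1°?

tan θ = 1/37 = 0.0270
θ = arctan(0.0270) = 1.55°

1.5°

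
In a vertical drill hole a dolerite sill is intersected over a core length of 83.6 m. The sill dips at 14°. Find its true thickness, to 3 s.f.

True thickness t = h · cos(dip) = 83.6 × cos 14°
t = 83.6 × 0.9703 = 81.117 m

81.1 m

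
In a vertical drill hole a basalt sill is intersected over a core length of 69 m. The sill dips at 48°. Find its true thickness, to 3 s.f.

46.2 m

True thickness t = h · cos(dip) = 69 × cos 48°
t = 69 × 0.6691 = 46.170 m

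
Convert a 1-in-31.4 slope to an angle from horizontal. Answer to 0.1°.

tan θ = 1/31.4 = 0.0318
θ = arctan(0.0318) = 1.82°

1.8°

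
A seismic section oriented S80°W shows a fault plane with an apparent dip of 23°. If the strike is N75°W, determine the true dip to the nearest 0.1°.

45.1°

The section is 25° from the strike.
tan δ = tan α / sin β = tan 23° / sin 25° = 0.4245 / 0.4226 = 1.0044
δ = arctan(1.0044) = 45.13°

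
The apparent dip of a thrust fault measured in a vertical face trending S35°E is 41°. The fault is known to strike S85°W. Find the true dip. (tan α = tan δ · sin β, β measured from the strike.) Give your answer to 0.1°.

The section is 60° from the strike.
tan(true dip) = tan 41° / sin 60° = 1.0038
true dip = arctan 1.0038 = 45.11°

45.1°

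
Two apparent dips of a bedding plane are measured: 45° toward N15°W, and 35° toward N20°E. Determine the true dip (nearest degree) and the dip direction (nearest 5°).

true dip 46°, dip direction 335°

Represent each trace as a vector plunging at its apparent dip toward its trend (east-north-up frame): v₁ = (-0.183, 0.683, -0.707), v₂ = (0.280, 0.770, -0.574).
Cross product v₁ × v₂ gives the pole to the plane: n ∝ (-0.153, 0.303, 0.332).
Dip δ = arctan(|n_h|/n_z) = arctan(0.339/0.332) = 45.6°.
Dip direction = atan2(-0.153, 0.303) = 333° (azimuth of n's horizontal projection).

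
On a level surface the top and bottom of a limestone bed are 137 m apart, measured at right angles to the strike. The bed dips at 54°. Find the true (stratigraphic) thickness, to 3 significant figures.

111 m

True thickness t = w · sin(dip) = 137 × sin 54°
t = 137 × 0.8090 = 110.835 m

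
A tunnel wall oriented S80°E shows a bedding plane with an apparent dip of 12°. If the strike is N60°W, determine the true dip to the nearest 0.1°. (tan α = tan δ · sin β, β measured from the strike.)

The section is 20° from the strike.
tan(true dip) = tan 12° / sin 20° = 0.6215
δ = arctan(0.6215) = 31.86°

31.9°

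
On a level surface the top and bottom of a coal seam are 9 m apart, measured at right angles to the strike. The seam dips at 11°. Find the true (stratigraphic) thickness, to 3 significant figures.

1.72 m

True thickness t = w · sin(dip) = 9 × sin 11°
t = 9 × 0.1908 = 1.717 m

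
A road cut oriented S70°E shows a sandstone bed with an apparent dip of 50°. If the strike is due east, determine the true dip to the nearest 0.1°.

β = acute angle between strike due east and section S70°E = 20°.
tan δ = tan α / sin β = tan 50° / sin 20° = 1.1918 / 0.3420 = 3.4845
true dip = arctan 3.4845 = 73.99°

74.0°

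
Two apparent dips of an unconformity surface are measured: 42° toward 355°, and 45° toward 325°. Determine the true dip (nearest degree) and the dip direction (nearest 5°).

Each apparent-dip line lies in the plane. As unit vectors (x east, y north, z up), v₁ plunges 42°→355° and v₂ plunges 45°→325°.
n = v₁ × v₂ = (-0.136, 0.226, 0.263) (taken with n_z > 0).
True dip = arccos(n_z / |n|) = arccos(0.7063) = 45.1°.
Dip direction = azimuth of (n_x, n_y) = atan2(-0.136, 0.226) = 329°.

true dip 45°, dip direction 330°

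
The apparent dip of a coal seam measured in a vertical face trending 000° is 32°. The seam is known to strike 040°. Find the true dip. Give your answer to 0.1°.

44.2°

β = acute angle between strike 040° and section 000° = 40°.
tan(true dip) = tan 32° / sin 40° = 0.9721
true dip = arctan 0.9721 = 44.19°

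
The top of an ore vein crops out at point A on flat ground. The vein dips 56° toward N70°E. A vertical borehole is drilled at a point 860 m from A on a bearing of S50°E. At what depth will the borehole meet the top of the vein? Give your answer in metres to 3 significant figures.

The hole lies 60° from the dip direction, so the down-dip offset is 860 × cos 60° = 430.00 m.
Depth = down-dip offset × tan(dip) = 430.00 × tan 56° = 430.00 × 1.4826
Depth = 637.50 m

638 m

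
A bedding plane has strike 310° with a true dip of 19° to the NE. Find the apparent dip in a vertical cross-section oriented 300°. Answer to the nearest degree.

3°

The section lies 10° from the strike.
tan(apparent dip) = tan 19° · sin 10° = 0.0598
α = arctan(0.0598) = 3.42°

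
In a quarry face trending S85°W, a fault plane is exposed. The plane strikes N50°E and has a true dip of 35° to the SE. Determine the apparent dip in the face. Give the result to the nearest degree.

The section lies 35° from the strike.
tan α = tan 35° × sin 35° = 0.7002 × 0.5736 = 0.4016
α = arctan(0.4016) = 21.88°

22°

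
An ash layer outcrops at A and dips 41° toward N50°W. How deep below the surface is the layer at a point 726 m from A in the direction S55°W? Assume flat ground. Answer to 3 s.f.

The hole lies 75° from the dip direction, so the down-dip offset is 726 × cos 75° = 187.90 m.
Depth = down-dip offset × tan(dip) = 187.90 × tan 41° = 187.90 × 0.8693
Depth = 163.34 m

163 m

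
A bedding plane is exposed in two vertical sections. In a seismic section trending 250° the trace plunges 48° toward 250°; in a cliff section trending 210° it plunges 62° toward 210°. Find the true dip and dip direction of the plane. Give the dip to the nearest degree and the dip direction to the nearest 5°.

true dip 63°, dip direction 195°

Represent each trace as a vector plunging at its apparent dip toward its trend (east-north-up frame): v₁ = (-0.629, -0.229, -0.743), v₂ = (-0.235, -0.407, -0.883).
Cross product v₁ × v₂ gives the pole to the plane: n ∝ (-0.100, -0.381, 0.202).
tan δ = √(n_x²+n_y²)/n_z = 0.394/0.202, so δ = 62.8°.
Dip direction = atan2(-0.100, -0.381) = 195° (azimuth of n's horizontal projection).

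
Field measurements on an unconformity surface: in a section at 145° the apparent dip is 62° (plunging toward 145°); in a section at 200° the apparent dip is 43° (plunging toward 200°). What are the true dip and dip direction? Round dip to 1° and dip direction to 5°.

The two traces are lines in the plane: v₁ = (sin 145°·cos 62°, cos 145°·cos 62°, −sin 62°), v₂ = (sin 200°·cos 43°, cos 200°·cos 43°, −sin 43°).
Cross product v₁ × v₂ gives the pole to the plane: n ∝ (0.345, -0.405, 0.281).
tan δ = √(n_x²+n_y²)/n_z = 0.531/0.281, so δ = 62.1°.
Dip direction = azimuth of (n_x, n_y) = atan2(0.345, -0.405) = 140°.

true dip 62°, dip direction 140°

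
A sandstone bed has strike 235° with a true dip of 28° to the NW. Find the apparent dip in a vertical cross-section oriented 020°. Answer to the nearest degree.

17°

The strike is 235° and the section trends 020°; the acute angle between them is β = 35°.
tan α = tan 28° × sin 35° = 0.5317 × 0.5736 = 0.3050
α = arctan(0.3050) = 16.96°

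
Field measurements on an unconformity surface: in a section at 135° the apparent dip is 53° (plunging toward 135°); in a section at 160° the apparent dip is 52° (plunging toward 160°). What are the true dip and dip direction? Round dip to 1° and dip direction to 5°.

true dip 53°, dip direction 145°

The two traces are lines in the plane: v₁ = (sin 135°·cos 53°, cos 135°·cos 53°, −sin 53°), v₂ = (sin 160°·cos 52°, cos 160°·cos 52°, −sin 52°).
Cross product v₁ × v₂ gives the pole to the plane: n ∝ (0.127, -0.167, 0.157).
Dip δ = arctan(|n_h|/n_z) = arctan(0.210/0.157) = 53.3°.
The horizontal component of n points toward azimuth atan2(n_x, n_y) = 143°, the dip direction.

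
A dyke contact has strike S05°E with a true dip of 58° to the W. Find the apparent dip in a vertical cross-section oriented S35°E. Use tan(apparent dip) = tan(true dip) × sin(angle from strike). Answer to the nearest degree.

The strike is S05°E and the section trends S35°E; the acute angle between them is β = 30°.
tan α = tan 58° × sin 30° = 1.6003 × 0.5000 = 0.8002
α = arctan(0.8002) = 38.67°

39°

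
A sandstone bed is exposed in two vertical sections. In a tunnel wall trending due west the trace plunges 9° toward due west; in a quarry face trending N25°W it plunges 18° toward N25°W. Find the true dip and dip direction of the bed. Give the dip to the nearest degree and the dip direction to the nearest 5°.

true dip 18°, dip direction 330°

The two traces are lines in the plane: v₁ = (sin 270°·cos 9°, cos 270°·cos 9°, −sin 9°), v₂ = (sin 335°·cos 18°, cos 335°·cos 18°, −sin 18°).
Cross product v₁ × v₂ gives the pole to the plane: n ∝ (-0.135, 0.242, 0.851).
True dip = arccos(n_z / |n|) = arccos(0.9508) = 18.0°.
The horizontal component of n points toward azimuth atan2(n_x, n_y) = 331°, the dip direction.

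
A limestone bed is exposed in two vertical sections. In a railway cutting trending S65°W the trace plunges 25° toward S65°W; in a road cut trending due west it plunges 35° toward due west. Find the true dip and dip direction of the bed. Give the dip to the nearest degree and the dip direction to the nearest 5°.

true dip 39°, dip direction 300°

Each apparent-dip line lies in the plane. As unit vectors (x east, y north, z up), v₁ plunges 25°→S65°W and v₂ plunges 35°→due west.
Cross product v₁ × v₂ gives the pole to the plane: n ∝ (-0.220, 0.125, 0.314).
True dip = arccos(n_z / |n|) = arccos(0.7788) = 38.9°.
Dip direction = azimuth of (n_x, n_y) = atan2(-0.220, 0.125) = 300°.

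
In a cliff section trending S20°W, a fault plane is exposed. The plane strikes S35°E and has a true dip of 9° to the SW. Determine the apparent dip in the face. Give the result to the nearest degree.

7°

Angle between strike (S35°E) and section (S20°W): β = 55°.
tan(apparent dip) = tan 9° · sin 55° = 0.1297
apparent dip = arctan 0.1297 = 7.39°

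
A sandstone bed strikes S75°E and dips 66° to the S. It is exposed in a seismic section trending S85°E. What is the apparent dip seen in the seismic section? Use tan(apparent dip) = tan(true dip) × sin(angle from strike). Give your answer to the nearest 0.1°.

The section lies 10° from the strike.
tan α = tan 66° × sin 10° = 2.2460 × 0.1736 = 0.3900
α = arctan(0.3900) = 21.31°

21.3°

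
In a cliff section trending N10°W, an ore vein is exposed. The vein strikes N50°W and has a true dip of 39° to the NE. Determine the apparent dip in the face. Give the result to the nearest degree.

27°

The strike is N50°W and the section trends N10°W; the acute angle between them is β = 40°.
tan α = tan 39° × sin 40° = 0.8098 × 0.6428 = 0.5205
apparent dip = arctan 0.5205 = 27.50°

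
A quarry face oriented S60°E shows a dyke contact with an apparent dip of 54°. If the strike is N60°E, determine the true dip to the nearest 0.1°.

β = acute angle between strike N60°E and section S60°E = 60°.
tan δ = tan α / sin β = tan 54° / sin 60° = 1.3764 / 0.8660 = 1.5893
true dip = arctan 1.5893 = 57.82°

57.8°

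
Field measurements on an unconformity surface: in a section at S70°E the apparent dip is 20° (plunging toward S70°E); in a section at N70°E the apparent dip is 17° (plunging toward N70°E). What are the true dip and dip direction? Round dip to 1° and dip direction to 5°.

true dip 20°, dip direction 105°

The two traces are lines in the plane: v₁ = (sin 110°·cos 20°, cos 110°·cos 20°, −sin 20°), v₂ = (sin 70°·cos 17°, cos 70°·cos 17°, −sin 17°).
The plane normal is n = v₁ × v₂ ∝ (0.206, -0.049, 0.578).
tan δ = √(n_x²+n_y²)/n_z = 0.212/0.578, so δ = 20.1°.
Dip direction = atan2(0.206, -0.049) = 103° (azimuth of n's horizontal projection).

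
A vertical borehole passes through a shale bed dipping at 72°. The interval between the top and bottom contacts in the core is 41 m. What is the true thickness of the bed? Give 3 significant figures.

True thickness t = h · cos(dip) = 41 × cos 72°
t = 41 × 0.3090 = 12.670 m

12.7 m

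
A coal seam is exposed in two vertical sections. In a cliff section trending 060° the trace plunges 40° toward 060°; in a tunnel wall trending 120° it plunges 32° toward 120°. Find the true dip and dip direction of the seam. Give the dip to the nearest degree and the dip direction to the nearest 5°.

true dip 41°, dip direction 075°

The two traces are lines in the plane: v₁ = (sin 60°·cos 40°, cos 60°·cos 40°, −sin 40°), v₂ = (sin 120°·cos 32°, cos 120°·cos 32°, −sin 32°).
Cross product v₁ × v₂ gives the pole to the plane: n ∝ (0.476, 0.121, 0.563).
True dip = arccos(n_z / |n|) = arccos(0.7537) = 41.1°.
Dip direction = azimuth of (n_x, n_y) = atan2(0.476, 0.121) = 76°.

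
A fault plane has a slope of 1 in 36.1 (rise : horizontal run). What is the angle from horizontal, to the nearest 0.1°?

1.6°

tan θ = 1/36.1 = 0.0277
θ = arctan(0.0277) = 1.59°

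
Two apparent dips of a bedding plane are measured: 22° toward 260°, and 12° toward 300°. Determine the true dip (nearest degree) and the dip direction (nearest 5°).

Each apparent-dip line lies in the plane. As unit vectors (x east, y north, z up), v₁ plunges 22°→260° and v₂ plunges 12°→300°.
Cross product v₁ × v₂ gives the pole to the plane: n ∝ (-0.217, -0.127, 0.583).
True dip = arccos(n_z / |n|) = arccos(0.9182) = 23.3°.
Dip direction = atan2(-0.217, -0.127) = 240° (azimuth of n's horizontal projection).

true dip 23°, dip direction 240°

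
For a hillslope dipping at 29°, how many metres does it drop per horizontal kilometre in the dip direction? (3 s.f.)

drop per km = 1000 × tan 29° = 1000 × 0.5543

554 m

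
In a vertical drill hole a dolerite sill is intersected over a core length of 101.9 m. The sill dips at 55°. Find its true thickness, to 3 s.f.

58.4 m

True thickness t = h · cos(dip) = 101.9 × cos 55°
t = 101.9 × 0.5736 = 58.447 m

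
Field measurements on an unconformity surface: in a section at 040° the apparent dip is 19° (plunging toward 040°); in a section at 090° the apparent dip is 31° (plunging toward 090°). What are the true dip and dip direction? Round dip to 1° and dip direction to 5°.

Each apparent-dip line lies in the plane. As unit vectors (x east, y north, z up), v₁ plunges 19°→040° and v₂ plunges 31°→090°.
The plane normal is n = v₁ × v₂ ∝ (0.373, -0.034, 0.621).
True dip = arccos(n_z / |n|) = arccos(0.8562) = 31.1°.
Dip direction = azimuth of (n_x, n_y) = atan2(0.373, -0.034) = 95°.

true dip 31°, dip direction 095°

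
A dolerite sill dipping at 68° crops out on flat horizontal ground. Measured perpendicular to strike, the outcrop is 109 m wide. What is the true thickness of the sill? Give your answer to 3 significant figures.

True thickness t = w · sin(dip) = 109 × sin 68°
t = 109 × 0.9272 = 101.063 m

101 m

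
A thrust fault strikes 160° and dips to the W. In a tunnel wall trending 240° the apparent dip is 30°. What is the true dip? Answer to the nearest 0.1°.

β = acute angle between strike 160° and section 240° = 80°.
tan δ = tan α / sin β = tan 30° / sin 80° = 0.5774 / 0.9848 = 0.5863
δ = arctan(0.5863) = 30.38°

30.4°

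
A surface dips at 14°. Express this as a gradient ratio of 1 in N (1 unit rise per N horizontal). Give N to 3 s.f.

1 in 4.01

1 : N means tan θ = 1/N, so N = 1/tan 14° = 1/0.2493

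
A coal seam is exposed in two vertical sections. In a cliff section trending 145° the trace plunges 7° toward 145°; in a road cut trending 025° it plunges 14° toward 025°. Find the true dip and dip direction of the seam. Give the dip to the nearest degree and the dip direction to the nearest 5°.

Each apparent-dip line lies in the plane. As unit vectors (x east, y north, z up), v₁ plunges 7°→145° and v₂ plunges 14°→025°.
n = v₁ × v₂ = (0.304, 0.088, 0.834) (taken with n_z > 0).
tan δ = √(n_x²+n_y²)/n_z = 0.316/0.834, so δ = 20.8°.
The horizontal component of n points toward azimuth atan2(n_x, n_y) = 74°, the dip direction.

true dip 21°, dip direction 075°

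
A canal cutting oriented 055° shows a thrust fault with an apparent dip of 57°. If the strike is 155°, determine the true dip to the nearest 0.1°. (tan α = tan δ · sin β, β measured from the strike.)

The section is 80° from the strike.
tan δ = tan α / sin β = tan 57° / sin 80° = 1.5399 / 0.9848 = 1.5636
true dip = arctan 1.5636 = 57.40°

57.4°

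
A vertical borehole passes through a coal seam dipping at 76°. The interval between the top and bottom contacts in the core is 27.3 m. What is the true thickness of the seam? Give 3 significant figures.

6.60 m

True thickness t = h · cos(dip) = 27.3 × cos 76°
t = 27.3 × 0.2419 = 6.604 m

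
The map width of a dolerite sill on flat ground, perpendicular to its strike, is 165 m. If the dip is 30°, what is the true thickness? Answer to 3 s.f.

82.5 m

True thickness t = w · sin(dip) = 165 × sin 30°
t = 165 × 0.5000 = 82.500 m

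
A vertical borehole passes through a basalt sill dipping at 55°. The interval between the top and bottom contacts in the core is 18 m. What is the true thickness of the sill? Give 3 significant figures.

10.3 m

True thickness t = h · cos(dip) = 18 × cos 55°
t = 18 × 0.5736 = 10.324 m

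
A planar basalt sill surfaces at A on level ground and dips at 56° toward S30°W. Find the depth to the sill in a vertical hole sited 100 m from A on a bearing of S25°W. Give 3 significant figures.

148 m

The hole lies 5° from the dip direction, so the down-dip offset is 100 × cos 5° = 99.62 m.
Depth = down-dip offset × tan(dip) = 99.62 × tan 56° = 99.62 × 1.4826
Depth = 147.69 m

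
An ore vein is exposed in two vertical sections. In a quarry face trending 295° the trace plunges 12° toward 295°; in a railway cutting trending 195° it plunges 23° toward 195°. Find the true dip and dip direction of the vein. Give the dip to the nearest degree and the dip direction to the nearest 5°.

true dip 27°, dip direction 230°

Represent each trace as a vector plunging at its apparent dip toward its trend (east-north-up frame): v₁ = (-0.887, 0.413, -0.208), v₂ = (-0.238, -0.889, -0.391).
Cross product v₁ × v₂ gives the pole to the plane: n ∝ (-0.346, -0.297, 0.887).
Dip δ = arctan(|n_h|/n_z) = arctan(0.456/0.887) = 27.2°.
Dip direction = azimuth of (n_x, n_y) = atan2(-0.346, -0.297) = 229°.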